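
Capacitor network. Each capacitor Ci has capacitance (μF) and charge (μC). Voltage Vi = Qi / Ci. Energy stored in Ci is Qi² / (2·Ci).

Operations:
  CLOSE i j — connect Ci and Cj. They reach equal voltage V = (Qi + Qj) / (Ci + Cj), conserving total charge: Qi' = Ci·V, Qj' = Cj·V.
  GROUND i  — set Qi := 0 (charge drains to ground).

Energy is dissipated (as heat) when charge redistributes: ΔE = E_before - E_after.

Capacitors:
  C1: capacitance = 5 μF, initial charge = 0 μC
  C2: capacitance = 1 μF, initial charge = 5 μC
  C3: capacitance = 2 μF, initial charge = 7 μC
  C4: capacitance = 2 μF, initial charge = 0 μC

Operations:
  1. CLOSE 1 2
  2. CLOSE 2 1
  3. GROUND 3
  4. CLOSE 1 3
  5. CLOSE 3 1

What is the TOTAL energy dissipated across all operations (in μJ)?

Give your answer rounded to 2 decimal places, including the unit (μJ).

Initial: C1(5μF, Q=0μC, V=0.00V), C2(1μF, Q=5μC, V=5.00V), C3(2μF, Q=7μC, V=3.50V), C4(2μF, Q=0μC, V=0.00V)
Op 1: CLOSE 1-2: Q_total=5.00, C_total=6.00, V=0.83; Q1=4.17, Q2=0.83; dissipated=10.417
Op 2: CLOSE 2-1: Q_total=5.00, C_total=6.00, V=0.83; Q2=0.83, Q1=4.17; dissipated=0.000
Op 3: GROUND 3: Q3=0; energy lost=12.250
Op 4: CLOSE 1-3: Q_total=4.17, C_total=7.00, V=0.60; Q1=2.98, Q3=1.19; dissipated=0.496
Op 5: CLOSE 3-1: Q_total=4.17, C_total=7.00, V=0.60; Q3=1.19, Q1=2.98; dissipated=0.000
Total dissipated: 23.163 μJ

Answer: 23.16 μJ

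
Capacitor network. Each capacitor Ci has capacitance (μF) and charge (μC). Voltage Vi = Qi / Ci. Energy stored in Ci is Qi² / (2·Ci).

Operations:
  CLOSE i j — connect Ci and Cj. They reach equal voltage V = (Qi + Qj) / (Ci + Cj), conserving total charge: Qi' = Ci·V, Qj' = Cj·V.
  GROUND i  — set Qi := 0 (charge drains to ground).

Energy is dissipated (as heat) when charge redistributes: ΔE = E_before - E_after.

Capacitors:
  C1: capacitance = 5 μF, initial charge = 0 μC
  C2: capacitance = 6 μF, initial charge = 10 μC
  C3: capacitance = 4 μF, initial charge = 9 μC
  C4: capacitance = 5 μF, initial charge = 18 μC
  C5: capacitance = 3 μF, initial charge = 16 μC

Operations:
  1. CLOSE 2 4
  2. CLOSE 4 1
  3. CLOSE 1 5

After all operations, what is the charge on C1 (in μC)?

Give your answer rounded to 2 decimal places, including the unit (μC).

Initial: C1(5μF, Q=0μC, V=0.00V), C2(6μF, Q=10μC, V=1.67V), C3(4μF, Q=9μC, V=2.25V), C4(5μF, Q=18μC, V=3.60V), C5(3μF, Q=16μC, V=5.33V)
Op 1: CLOSE 2-4: Q_total=28.00, C_total=11.00, V=2.55; Q2=15.27, Q4=12.73; dissipated=5.097
Op 2: CLOSE 4-1: Q_total=12.73, C_total=10.00, V=1.27; Q4=6.36, Q1=6.36; dissipated=8.099
Op 3: CLOSE 1-5: Q_total=22.36, C_total=8.00, V=2.80; Q1=13.98, Q5=8.39; dissipated=15.458
Final charges: Q1=13.98, Q2=15.27, Q3=9.00, Q4=6.36, Q5=8.39

Answer: 13.98 μC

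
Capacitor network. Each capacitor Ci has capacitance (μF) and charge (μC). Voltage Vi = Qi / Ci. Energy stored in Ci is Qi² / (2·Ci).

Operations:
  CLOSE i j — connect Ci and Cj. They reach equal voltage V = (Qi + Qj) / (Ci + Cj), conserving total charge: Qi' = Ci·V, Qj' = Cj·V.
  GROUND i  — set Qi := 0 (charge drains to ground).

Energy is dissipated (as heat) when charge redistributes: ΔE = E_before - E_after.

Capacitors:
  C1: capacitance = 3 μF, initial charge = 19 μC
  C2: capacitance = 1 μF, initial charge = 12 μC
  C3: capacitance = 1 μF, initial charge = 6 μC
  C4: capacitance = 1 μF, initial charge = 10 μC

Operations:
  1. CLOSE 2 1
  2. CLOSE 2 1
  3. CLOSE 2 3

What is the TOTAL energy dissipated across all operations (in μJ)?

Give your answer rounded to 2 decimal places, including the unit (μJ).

Initial: C1(3μF, Q=19μC, V=6.33V), C2(1μF, Q=12μC, V=12.00V), C3(1μF, Q=6μC, V=6.00V), C4(1μF, Q=10μC, V=10.00V)
Op 1: CLOSE 2-1: Q_total=31.00, C_total=4.00, V=7.75; Q2=7.75, Q1=23.25; dissipated=12.042
Op 2: CLOSE 2-1: Q_total=31.00, C_total=4.00, V=7.75; Q2=7.75, Q1=23.25; dissipated=0.000
Op 3: CLOSE 2-3: Q_total=13.75, C_total=2.00, V=6.88; Q2=6.88, Q3=6.88; dissipated=0.766
Total dissipated: 12.807 μJ

Answer: 12.81 μJ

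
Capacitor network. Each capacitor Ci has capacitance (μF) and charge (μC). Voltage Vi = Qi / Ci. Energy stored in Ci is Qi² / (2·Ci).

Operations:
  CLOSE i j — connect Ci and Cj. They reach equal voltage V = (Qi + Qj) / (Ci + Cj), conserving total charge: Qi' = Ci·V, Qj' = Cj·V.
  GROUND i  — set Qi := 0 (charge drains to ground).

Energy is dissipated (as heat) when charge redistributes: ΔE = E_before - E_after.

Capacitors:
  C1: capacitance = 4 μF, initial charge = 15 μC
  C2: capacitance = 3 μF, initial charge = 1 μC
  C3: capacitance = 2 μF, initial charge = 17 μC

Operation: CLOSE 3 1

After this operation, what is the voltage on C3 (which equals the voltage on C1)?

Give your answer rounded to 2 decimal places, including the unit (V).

Initial: C1(4μF, Q=15μC, V=3.75V), C2(3μF, Q=1μC, V=0.33V), C3(2μF, Q=17μC, V=8.50V)
Op 1: CLOSE 3-1: Q_total=32.00, C_total=6.00, V=5.33; Q3=10.67, Q1=21.33; dissipated=15.042

Answer: 5.33 V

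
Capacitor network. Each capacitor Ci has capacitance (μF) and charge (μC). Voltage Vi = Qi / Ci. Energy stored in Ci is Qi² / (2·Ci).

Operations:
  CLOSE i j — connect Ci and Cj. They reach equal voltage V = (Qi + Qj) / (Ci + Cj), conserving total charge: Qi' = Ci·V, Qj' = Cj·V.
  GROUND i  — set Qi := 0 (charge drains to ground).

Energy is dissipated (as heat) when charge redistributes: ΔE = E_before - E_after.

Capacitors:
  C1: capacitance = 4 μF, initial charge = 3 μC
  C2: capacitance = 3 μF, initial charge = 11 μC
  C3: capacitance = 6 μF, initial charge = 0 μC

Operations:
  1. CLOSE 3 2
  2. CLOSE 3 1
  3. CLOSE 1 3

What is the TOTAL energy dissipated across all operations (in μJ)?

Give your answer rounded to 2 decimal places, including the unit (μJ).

Answer: 13.71 μJ

Derivation:
Initial: C1(4μF, Q=3μC, V=0.75V), C2(3μF, Q=11μC, V=3.67V), C3(6μF, Q=0μC, V=0.00V)
Op 1: CLOSE 3-2: Q_total=11.00, C_total=9.00, V=1.22; Q3=7.33, Q2=3.67; dissipated=13.444
Op 2: CLOSE 3-1: Q_total=10.33, C_total=10.00, V=1.03; Q3=6.20, Q1=4.13; dissipated=0.268
Op 3: CLOSE 1-3: Q_total=10.33, C_total=10.00, V=1.03; Q1=4.13, Q3=6.20; dissipated=0.000
Total dissipated: 13.712 μJ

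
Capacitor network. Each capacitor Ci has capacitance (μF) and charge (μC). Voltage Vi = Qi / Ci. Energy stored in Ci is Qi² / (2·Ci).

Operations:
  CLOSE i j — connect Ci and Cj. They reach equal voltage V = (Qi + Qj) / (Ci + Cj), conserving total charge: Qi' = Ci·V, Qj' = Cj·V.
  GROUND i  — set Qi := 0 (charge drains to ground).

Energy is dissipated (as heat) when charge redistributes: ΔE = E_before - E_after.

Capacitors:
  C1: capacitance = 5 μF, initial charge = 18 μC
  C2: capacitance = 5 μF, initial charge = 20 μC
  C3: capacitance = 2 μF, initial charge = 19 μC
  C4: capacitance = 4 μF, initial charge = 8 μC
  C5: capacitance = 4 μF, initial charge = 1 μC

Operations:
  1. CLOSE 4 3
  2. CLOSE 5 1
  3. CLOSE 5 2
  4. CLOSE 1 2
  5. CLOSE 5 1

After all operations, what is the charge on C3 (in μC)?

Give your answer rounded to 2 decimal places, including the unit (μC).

Answer: 9.00 μC

Derivation:
Initial: C1(5μF, Q=18μC, V=3.60V), C2(5μF, Q=20μC, V=4.00V), C3(2μF, Q=19μC, V=9.50V), C4(4μF, Q=8μC, V=2.00V), C5(4μF, Q=1μC, V=0.25V)
Op 1: CLOSE 4-3: Q_total=27.00, C_total=6.00, V=4.50; Q4=18.00, Q3=9.00; dissipated=37.500
Op 2: CLOSE 5-1: Q_total=19.00, C_total=9.00, V=2.11; Q5=8.44, Q1=10.56; dissipated=12.469
Op 3: CLOSE 5-2: Q_total=28.44, C_total=9.00, V=3.16; Q5=12.64, Q2=15.80; dissipated=3.964
Op 4: CLOSE 1-2: Q_total=26.36, C_total=10.00, V=2.64; Q1=13.18, Q2=13.18; dissipated=1.377
Op 5: CLOSE 5-1: Q_total=25.82, C_total=9.00, V=2.87; Q5=11.48, Q1=14.34; dissipated=0.306
Final charges: Q1=14.34, Q2=13.18, Q3=9.00, Q4=18.00, Q5=11.48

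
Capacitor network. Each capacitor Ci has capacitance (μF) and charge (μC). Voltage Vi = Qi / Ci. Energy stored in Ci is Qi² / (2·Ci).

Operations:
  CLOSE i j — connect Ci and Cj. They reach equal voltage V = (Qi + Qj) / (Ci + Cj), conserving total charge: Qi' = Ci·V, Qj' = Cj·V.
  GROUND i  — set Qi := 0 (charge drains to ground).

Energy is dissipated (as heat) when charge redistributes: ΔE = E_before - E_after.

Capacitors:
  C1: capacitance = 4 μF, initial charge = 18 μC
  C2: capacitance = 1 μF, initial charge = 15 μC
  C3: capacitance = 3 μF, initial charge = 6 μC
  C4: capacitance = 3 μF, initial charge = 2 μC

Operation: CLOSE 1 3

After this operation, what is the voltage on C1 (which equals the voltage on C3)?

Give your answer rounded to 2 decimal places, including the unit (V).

Initial: C1(4μF, Q=18μC, V=4.50V), C2(1μF, Q=15μC, V=15.00V), C3(3μF, Q=6μC, V=2.00V), C4(3μF, Q=2μC, V=0.67V)
Op 1: CLOSE 1-3: Q_total=24.00, C_total=7.00, V=3.43; Q1=13.71, Q3=10.29; dissipated=5.357

Answer: 3.43 V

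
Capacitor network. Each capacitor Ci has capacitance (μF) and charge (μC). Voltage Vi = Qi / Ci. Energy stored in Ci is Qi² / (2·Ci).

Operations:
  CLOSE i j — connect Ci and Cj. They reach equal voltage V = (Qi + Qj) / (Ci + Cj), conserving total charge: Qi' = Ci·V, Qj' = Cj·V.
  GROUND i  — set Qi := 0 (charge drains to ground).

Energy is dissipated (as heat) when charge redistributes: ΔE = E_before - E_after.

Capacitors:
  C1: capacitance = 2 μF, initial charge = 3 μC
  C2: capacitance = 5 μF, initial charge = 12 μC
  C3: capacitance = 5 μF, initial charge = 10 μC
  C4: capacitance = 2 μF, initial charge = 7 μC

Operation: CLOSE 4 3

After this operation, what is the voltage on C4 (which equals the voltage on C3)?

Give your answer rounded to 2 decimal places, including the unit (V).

Initial: C1(2μF, Q=3μC, V=1.50V), C2(5μF, Q=12μC, V=2.40V), C3(5μF, Q=10μC, V=2.00V), C4(2μF, Q=7μC, V=3.50V)
Op 1: CLOSE 4-3: Q_total=17.00, C_total=7.00, V=2.43; Q4=4.86, Q3=12.14; dissipated=1.607

Answer: 2.43 V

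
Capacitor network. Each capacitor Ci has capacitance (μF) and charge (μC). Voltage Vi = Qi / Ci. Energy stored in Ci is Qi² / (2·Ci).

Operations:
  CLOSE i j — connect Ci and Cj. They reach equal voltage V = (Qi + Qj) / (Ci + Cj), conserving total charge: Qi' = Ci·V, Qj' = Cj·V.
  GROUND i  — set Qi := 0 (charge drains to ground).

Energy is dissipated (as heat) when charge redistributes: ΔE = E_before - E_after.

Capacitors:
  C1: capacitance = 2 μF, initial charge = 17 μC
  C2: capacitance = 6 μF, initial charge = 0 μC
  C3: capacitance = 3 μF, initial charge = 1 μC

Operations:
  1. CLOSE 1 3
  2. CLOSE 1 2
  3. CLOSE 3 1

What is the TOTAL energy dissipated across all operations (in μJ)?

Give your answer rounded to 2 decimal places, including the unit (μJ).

Initial: C1(2μF, Q=17μC, V=8.50V), C2(6μF, Q=0μC, V=0.00V), C3(3μF, Q=1μC, V=0.33V)
Op 1: CLOSE 1-3: Q_total=18.00, C_total=5.00, V=3.60; Q1=7.20, Q3=10.80; dissipated=40.017
Op 2: CLOSE 1-2: Q_total=7.20, C_total=8.00, V=0.90; Q1=1.80, Q2=5.40; dissipated=9.720
Op 3: CLOSE 3-1: Q_total=12.60, C_total=5.00, V=2.52; Q3=7.56, Q1=5.04; dissipated=4.374
Total dissipated: 54.111 μJ

Answer: 54.11 μJ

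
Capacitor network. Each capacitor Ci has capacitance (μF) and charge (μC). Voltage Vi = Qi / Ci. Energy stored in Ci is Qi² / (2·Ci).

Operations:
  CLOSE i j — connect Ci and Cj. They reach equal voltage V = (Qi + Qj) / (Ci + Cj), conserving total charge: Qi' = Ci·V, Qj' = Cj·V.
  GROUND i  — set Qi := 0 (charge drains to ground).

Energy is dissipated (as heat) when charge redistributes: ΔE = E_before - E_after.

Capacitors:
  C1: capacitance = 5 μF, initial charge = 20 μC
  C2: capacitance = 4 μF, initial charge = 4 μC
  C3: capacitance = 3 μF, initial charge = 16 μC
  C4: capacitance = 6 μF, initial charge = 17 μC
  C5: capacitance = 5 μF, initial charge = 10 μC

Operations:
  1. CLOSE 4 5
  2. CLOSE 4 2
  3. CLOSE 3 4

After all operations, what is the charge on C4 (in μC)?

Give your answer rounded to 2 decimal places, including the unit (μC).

Answer: 18.16 μC

Derivation:
Initial: C1(5μF, Q=20μC, V=4.00V), C2(4μF, Q=4μC, V=1.00V), C3(3μF, Q=16μC, V=5.33V), C4(6μF, Q=17μC, V=2.83V), C5(5μF, Q=10μC, V=2.00V)
Op 1: CLOSE 4-5: Q_total=27.00, C_total=11.00, V=2.45; Q4=14.73, Q5=12.27; dissipated=0.947
Op 2: CLOSE 4-2: Q_total=18.73, C_total=10.00, V=1.87; Q4=11.24, Q2=7.49; dissipated=2.539
Op 3: CLOSE 3-4: Q_total=27.24, C_total=9.00, V=3.03; Q3=9.08, Q4=18.16; dissipated=11.976
Final charges: Q1=20.00, Q2=7.49, Q3=9.08, Q4=18.16, Q5=12.27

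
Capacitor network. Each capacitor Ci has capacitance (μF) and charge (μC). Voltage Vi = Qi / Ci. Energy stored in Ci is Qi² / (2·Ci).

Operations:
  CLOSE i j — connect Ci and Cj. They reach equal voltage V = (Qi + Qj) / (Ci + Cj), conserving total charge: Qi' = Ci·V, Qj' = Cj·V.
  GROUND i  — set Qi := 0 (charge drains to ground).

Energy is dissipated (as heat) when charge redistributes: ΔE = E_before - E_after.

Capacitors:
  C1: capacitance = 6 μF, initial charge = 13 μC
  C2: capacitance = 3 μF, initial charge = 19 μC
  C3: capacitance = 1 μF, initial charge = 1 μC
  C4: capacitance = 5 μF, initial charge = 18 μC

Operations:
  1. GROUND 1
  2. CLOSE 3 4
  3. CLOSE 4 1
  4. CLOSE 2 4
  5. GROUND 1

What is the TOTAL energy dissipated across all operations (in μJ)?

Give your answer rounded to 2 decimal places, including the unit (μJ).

Initial: C1(6μF, Q=13μC, V=2.17V), C2(3μF, Q=19μC, V=6.33V), C3(1μF, Q=1μC, V=1.00V), C4(5μF, Q=18μC, V=3.60V)
Op 1: GROUND 1: Q1=0; energy lost=14.083
Op 2: CLOSE 3-4: Q_total=19.00, C_total=6.00, V=3.17; Q3=3.17, Q4=15.83; dissipated=2.817
Op 3: CLOSE 4-1: Q_total=15.83, C_total=11.00, V=1.44; Q4=7.20, Q1=8.64; dissipated=13.674
Op 4: CLOSE 2-4: Q_total=26.20, C_total=8.00, V=3.27; Q2=9.82, Q4=16.37; dissipated=22.454
Op 5: GROUND 1: Q1=0; energy lost=6.216
Total dissipated: 59.244 μJ

Answer: 59.24 μJ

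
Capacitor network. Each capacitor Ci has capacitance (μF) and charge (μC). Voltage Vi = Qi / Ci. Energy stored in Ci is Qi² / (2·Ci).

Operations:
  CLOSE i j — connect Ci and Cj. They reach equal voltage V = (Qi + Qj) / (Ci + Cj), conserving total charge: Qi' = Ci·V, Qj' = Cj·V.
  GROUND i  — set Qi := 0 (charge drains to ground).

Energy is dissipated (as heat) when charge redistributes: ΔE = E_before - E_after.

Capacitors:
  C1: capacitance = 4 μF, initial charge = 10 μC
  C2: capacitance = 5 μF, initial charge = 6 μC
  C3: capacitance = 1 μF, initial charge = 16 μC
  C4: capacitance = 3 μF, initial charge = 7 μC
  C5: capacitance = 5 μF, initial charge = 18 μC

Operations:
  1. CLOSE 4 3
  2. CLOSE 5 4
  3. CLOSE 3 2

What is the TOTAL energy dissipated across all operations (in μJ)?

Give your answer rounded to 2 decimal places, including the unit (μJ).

Initial: C1(4μF, Q=10μC, V=2.50V), C2(5μF, Q=6μC, V=1.20V), C3(1μF, Q=16μC, V=16.00V), C4(3μF, Q=7μC, V=2.33V), C5(5μF, Q=18μC, V=3.60V)
Op 1: CLOSE 4-3: Q_total=23.00, C_total=4.00, V=5.75; Q4=17.25, Q3=5.75; dissipated=70.042
Op 2: CLOSE 5-4: Q_total=35.25, C_total=8.00, V=4.41; Q5=22.03, Q4=13.22; dissipated=4.334
Op 3: CLOSE 3-2: Q_total=11.75, C_total=6.00, V=1.96; Q3=1.96, Q2=9.79; dissipated=8.626
Total dissipated: 83.001 μJ

Answer: 83.00 μJ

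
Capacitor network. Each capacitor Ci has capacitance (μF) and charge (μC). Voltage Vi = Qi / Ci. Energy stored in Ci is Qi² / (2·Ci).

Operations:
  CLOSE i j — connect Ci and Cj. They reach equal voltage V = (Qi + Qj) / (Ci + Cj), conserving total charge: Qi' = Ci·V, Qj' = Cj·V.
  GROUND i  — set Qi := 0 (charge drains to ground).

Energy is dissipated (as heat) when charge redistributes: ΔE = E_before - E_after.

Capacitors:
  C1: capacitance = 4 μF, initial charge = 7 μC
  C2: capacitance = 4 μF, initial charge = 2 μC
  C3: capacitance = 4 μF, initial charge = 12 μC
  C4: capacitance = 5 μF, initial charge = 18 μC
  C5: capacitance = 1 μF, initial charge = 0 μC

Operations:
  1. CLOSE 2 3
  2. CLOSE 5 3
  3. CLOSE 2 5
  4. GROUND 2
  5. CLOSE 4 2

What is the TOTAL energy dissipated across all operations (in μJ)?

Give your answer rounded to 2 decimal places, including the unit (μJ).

Initial: C1(4μF, Q=7μC, V=1.75V), C2(4μF, Q=2μC, V=0.50V), C3(4μF, Q=12μC, V=3.00V), C4(5μF, Q=18μC, V=3.60V), C5(1μF, Q=0μC, V=0.00V)
Op 1: CLOSE 2-3: Q_total=14.00, C_total=8.00, V=1.75; Q2=7.00, Q3=7.00; dissipated=6.250
Op 2: CLOSE 5-3: Q_total=7.00, C_total=5.00, V=1.40; Q5=1.40, Q3=5.60; dissipated=1.225
Op 3: CLOSE 2-5: Q_total=8.40, C_total=5.00, V=1.68; Q2=6.72, Q5=1.68; dissipated=0.049
Op 4: GROUND 2: Q2=0; energy lost=5.645
Op 5: CLOSE 4-2: Q_total=18.00, C_total=9.00, V=2.00; Q4=10.00, Q2=8.00; dissipated=14.400
Total dissipated: 27.569 μJ

Answer: 27.57 μJ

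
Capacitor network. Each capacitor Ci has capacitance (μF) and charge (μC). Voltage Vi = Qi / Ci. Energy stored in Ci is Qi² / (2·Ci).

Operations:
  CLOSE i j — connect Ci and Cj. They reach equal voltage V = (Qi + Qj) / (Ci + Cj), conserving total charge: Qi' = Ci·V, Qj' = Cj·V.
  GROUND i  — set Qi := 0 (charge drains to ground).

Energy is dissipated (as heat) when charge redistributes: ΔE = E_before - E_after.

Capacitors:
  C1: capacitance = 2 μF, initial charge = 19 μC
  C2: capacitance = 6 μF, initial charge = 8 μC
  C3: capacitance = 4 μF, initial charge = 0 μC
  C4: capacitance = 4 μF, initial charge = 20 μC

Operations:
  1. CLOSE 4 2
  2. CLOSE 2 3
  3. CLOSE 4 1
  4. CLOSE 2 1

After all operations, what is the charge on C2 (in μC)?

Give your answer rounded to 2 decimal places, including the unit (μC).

Initial: C1(2μF, Q=19μC, V=9.50V), C2(6μF, Q=8μC, V=1.33V), C3(4μF, Q=0μC, V=0.00V), C4(4μF, Q=20μC, V=5.00V)
Op 1: CLOSE 4-2: Q_total=28.00, C_total=10.00, V=2.80; Q4=11.20, Q2=16.80; dissipated=16.133
Op 2: CLOSE 2-3: Q_total=16.80, C_total=10.00, V=1.68; Q2=10.08, Q3=6.72; dissipated=9.408
Op 3: CLOSE 4-1: Q_total=30.20, C_total=6.00, V=5.03; Q4=20.13, Q1=10.07; dissipated=29.927
Op 4: CLOSE 2-1: Q_total=20.15, C_total=8.00, V=2.52; Q2=15.11, Q1=5.04; dissipated=8.434
Final charges: Q1=5.04, Q2=15.11, Q3=6.72, Q4=20.13

Answer: 15.11 μC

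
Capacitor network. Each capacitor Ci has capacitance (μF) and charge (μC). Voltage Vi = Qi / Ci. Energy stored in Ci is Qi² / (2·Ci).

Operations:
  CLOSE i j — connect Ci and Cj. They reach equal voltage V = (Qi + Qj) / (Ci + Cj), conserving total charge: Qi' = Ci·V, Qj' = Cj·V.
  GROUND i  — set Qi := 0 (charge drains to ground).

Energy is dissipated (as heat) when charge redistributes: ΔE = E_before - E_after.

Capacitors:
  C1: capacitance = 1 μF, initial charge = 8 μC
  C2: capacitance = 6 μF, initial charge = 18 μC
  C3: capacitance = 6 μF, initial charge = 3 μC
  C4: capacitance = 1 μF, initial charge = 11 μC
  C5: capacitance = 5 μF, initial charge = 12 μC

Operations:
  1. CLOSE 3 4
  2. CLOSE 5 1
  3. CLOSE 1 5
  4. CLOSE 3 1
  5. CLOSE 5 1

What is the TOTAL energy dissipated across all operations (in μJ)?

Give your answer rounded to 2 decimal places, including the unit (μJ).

Initial: C1(1μF, Q=8μC, V=8.00V), C2(6μF, Q=18μC, V=3.00V), C3(6μF, Q=3μC, V=0.50V), C4(1μF, Q=11μC, V=11.00V), C5(5μF, Q=12μC, V=2.40V)
Op 1: CLOSE 3-4: Q_total=14.00, C_total=7.00, V=2.00; Q3=12.00, Q4=2.00; dissipated=47.250
Op 2: CLOSE 5-1: Q_total=20.00, C_total=6.00, V=3.33; Q5=16.67, Q1=3.33; dissipated=13.067
Op 3: CLOSE 1-5: Q_total=20.00, C_total=6.00, V=3.33; Q1=3.33, Q5=16.67; dissipated=0.000
Op 4: CLOSE 3-1: Q_total=15.33, C_total=7.00, V=2.19; Q3=13.14, Q1=2.19; dissipated=0.762
Op 5: CLOSE 5-1: Q_total=18.86, C_total=6.00, V=3.14; Q5=15.71, Q1=3.14; dissipated=0.544
Total dissipated: 61.623 μJ

Answer: 61.62 μJ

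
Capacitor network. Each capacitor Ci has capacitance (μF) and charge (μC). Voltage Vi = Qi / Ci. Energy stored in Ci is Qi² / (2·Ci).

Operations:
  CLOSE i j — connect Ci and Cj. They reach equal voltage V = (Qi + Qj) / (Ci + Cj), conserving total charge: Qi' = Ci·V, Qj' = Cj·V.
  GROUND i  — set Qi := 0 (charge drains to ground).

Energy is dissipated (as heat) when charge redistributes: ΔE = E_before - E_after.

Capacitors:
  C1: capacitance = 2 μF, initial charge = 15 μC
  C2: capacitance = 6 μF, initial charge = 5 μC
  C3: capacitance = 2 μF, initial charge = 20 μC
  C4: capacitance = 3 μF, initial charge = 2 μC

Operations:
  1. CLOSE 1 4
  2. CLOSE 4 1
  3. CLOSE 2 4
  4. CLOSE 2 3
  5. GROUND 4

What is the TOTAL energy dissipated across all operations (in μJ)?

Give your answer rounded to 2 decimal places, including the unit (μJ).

Initial: C1(2μF, Q=15μC, V=7.50V), C2(6μF, Q=5μC, V=0.83V), C3(2μF, Q=20μC, V=10.00V), C4(3μF, Q=2μC, V=0.67V)
Op 1: CLOSE 1-4: Q_total=17.00, C_total=5.00, V=3.40; Q1=6.80, Q4=10.20; dissipated=28.017
Op 2: CLOSE 4-1: Q_total=17.00, C_total=5.00, V=3.40; Q4=10.20, Q1=6.80; dissipated=0.000
Op 3: CLOSE 2-4: Q_total=15.20, C_total=9.00, V=1.69; Q2=10.13, Q4=5.07; dissipated=6.588
Op 4: CLOSE 2-3: Q_total=30.13, C_total=8.00, V=3.77; Q2=22.60, Q3=7.53; dissipated=51.806
Op 5: GROUND 4: Q4=0; energy lost=4.279
Total dissipated: 90.689 μJ

Answer: 90.69 μJ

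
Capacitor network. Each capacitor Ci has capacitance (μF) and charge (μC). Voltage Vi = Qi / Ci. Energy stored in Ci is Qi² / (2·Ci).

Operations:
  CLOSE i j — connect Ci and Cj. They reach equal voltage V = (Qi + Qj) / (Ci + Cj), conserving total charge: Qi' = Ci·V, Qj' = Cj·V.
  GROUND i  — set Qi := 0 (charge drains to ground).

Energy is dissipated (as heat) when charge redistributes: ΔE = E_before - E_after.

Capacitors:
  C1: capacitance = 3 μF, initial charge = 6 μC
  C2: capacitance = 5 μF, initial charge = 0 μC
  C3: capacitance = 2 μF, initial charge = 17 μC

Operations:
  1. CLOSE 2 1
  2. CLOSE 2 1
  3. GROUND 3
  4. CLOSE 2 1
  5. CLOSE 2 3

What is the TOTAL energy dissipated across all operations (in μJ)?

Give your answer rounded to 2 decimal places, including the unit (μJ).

Initial: C1(3μF, Q=6μC, V=2.00V), C2(5μF, Q=0μC, V=0.00V), C3(2μF, Q=17μC, V=8.50V)
Op 1: CLOSE 2-1: Q_total=6.00, C_total=8.00, V=0.75; Q2=3.75, Q1=2.25; dissipated=3.750
Op 2: CLOSE 2-1: Q_total=6.00, C_total=8.00, V=0.75; Q2=3.75, Q1=2.25; dissipated=0.000
Op 3: GROUND 3: Q3=0; energy lost=72.250
Op 4: CLOSE 2-1: Q_total=6.00, C_total=8.00, V=0.75; Q2=3.75, Q1=2.25; dissipated=0.000
Op 5: CLOSE 2-3: Q_total=3.75, C_total=7.00, V=0.54; Q2=2.68, Q3=1.07; dissipated=0.402
Total dissipated: 76.402 μJ

Answer: 76.40 μJ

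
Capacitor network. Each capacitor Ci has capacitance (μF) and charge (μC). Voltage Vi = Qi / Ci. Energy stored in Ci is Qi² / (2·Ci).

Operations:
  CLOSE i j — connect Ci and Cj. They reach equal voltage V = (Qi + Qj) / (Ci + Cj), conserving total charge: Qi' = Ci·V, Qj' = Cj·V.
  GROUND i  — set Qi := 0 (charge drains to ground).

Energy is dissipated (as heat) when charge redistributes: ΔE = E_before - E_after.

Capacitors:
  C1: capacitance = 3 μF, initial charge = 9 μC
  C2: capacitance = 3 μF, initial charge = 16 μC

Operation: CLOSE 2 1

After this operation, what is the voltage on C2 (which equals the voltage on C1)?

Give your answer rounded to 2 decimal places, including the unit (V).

Answer: 4.17 V

Derivation:
Initial: C1(3μF, Q=9μC, V=3.00V), C2(3μF, Q=16μC, V=5.33V)
Op 1: CLOSE 2-1: Q_total=25.00, C_total=6.00, V=4.17; Q2=12.50, Q1=12.50; dissipated=4.083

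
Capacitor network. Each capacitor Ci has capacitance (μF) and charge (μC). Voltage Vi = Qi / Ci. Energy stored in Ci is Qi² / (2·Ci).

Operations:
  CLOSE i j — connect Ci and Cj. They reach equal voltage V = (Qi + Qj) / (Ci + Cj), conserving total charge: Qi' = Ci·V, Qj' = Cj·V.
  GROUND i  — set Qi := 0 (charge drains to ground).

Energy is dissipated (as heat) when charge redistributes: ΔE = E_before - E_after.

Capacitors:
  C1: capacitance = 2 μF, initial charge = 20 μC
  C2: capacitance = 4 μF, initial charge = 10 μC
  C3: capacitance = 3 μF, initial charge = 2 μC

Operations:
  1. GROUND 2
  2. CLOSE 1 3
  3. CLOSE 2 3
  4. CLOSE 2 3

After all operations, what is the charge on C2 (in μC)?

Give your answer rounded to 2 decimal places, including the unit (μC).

Answer: 7.54 μC

Derivation:
Initial: C1(2μF, Q=20μC, V=10.00V), C2(4μF, Q=10μC, V=2.50V), C3(3μF, Q=2μC, V=0.67V)
Op 1: GROUND 2: Q2=0; energy lost=12.500
Op 2: CLOSE 1-3: Q_total=22.00, C_total=5.00, V=4.40; Q1=8.80, Q3=13.20; dissipated=52.267
Op 3: CLOSE 2-3: Q_total=13.20, C_total=7.00, V=1.89; Q2=7.54, Q3=5.66; dissipated=16.594
Op 4: CLOSE 2-3: Q_total=13.20, C_total=7.00, V=1.89; Q2=7.54, Q3=5.66; dissipated=0.000
Final charges: Q1=8.80, Q2=7.54, Q3=5.66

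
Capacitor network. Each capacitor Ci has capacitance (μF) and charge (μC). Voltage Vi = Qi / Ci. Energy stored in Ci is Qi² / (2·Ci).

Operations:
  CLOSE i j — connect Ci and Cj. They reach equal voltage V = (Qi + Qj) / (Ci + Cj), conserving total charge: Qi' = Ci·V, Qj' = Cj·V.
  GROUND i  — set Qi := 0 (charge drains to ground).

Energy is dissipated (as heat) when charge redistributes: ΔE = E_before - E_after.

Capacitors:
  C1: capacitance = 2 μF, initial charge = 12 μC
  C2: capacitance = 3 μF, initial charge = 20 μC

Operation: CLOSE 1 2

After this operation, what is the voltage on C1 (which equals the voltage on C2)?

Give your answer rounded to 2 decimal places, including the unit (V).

Initial: C1(2μF, Q=12μC, V=6.00V), C2(3μF, Q=20μC, V=6.67V)
Op 1: CLOSE 1-2: Q_total=32.00, C_total=5.00, V=6.40; Q1=12.80, Q2=19.20; dissipated=0.267

Answer: 6.40 V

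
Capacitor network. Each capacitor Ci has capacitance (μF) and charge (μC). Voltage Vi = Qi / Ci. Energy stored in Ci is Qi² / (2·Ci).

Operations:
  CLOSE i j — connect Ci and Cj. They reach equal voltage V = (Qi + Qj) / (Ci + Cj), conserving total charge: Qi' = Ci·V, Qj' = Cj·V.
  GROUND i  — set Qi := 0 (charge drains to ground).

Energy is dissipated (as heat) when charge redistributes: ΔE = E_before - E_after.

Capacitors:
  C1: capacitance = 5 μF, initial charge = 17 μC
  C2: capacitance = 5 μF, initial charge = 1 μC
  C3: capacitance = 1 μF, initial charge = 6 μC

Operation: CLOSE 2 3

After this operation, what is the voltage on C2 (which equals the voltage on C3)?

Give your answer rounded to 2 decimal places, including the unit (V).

Initial: C1(5μF, Q=17μC, V=3.40V), C2(5μF, Q=1μC, V=0.20V), C3(1μF, Q=6μC, V=6.00V)
Op 1: CLOSE 2-3: Q_total=7.00, C_total=6.00, V=1.17; Q2=5.83, Q3=1.17; dissipated=14.017

Answer: 1.17 V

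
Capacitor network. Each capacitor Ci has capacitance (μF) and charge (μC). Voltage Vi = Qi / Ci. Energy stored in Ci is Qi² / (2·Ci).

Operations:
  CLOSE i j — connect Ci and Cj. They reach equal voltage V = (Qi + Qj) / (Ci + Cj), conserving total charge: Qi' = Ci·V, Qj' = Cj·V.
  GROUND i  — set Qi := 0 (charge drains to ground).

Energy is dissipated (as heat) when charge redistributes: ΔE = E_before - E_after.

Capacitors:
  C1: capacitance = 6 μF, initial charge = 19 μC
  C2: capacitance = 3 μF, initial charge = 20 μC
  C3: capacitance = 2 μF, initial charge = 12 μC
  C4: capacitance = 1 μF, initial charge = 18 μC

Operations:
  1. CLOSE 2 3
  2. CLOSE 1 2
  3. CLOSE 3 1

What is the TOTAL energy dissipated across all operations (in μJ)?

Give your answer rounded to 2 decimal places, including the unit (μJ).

Answer: 14.21 μJ

Derivation:
Initial: C1(6μF, Q=19μC, V=3.17V), C2(3μF, Q=20μC, V=6.67V), C3(2μF, Q=12μC, V=6.00V), C4(1μF, Q=18μC, V=18.00V)
Op 1: CLOSE 2-3: Q_total=32.00, C_total=5.00, V=6.40; Q2=19.20, Q3=12.80; dissipated=0.267
Op 2: CLOSE 1-2: Q_total=38.20, C_total=9.00, V=4.24; Q1=25.47, Q2=12.73; dissipated=10.454
Op 3: CLOSE 3-1: Q_total=38.27, C_total=8.00, V=4.78; Q3=9.57, Q1=28.70; dissipated=3.485
Total dissipated: 14.206 μJ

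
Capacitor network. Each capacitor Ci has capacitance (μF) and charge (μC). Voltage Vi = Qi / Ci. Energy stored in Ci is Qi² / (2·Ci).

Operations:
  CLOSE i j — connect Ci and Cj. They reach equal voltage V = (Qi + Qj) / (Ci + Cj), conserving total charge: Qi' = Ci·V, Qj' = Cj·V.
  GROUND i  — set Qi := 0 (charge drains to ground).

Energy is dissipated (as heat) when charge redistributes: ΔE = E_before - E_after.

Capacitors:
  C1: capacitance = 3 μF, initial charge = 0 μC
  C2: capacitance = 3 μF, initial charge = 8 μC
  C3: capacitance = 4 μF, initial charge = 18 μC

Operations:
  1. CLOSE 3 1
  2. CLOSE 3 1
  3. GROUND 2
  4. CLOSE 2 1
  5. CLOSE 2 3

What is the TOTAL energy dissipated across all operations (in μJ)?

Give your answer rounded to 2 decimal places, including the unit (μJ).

Initial: C1(3μF, Q=0μC, V=0.00V), C2(3μF, Q=8μC, V=2.67V), C3(4μF, Q=18μC, V=4.50V)
Op 1: CLOSE 3-1: Q_total=18.00, C_total=7.00, V=2.57; Q3=10.29, Q1=7.71; dissipated=17.357
Op 2: CLOSE 3-1: Q_total=18.00, C_total=7.00, V=2.57; Q3=10.29, Q1=7.71; dissipated=0.000
Op 3: GROUND 2: Q2=0; energy lost=10.667
Op 4: CLOSE 2-1: Q_total=7.71, C_total=6.00, V=1.29; Q2=3.86, Q1=3.86; dissipated=4.959
Op 5: CLOSE 2-3: Q_total=14.14, C_total=7.00, V=2.02; Q2=6.06, Q3=8.08; dissipated=1.417
Total dissipated: 34.400 μJ

Answer: 34.40 μJ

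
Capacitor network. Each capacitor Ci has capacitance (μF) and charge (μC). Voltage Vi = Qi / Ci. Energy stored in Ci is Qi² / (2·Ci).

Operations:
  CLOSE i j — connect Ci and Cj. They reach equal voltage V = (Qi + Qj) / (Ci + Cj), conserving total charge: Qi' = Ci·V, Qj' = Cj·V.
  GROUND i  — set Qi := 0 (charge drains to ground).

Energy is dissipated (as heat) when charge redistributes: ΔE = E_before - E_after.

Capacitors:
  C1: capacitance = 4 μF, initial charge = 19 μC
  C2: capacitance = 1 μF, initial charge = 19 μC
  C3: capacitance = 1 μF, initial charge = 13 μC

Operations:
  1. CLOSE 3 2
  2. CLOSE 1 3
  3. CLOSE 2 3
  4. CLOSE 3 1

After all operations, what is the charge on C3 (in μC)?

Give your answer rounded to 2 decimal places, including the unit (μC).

Initial: C1(4μF, Q=19μC, V=4.75V), C2(1μF, Q=19μC, V=19.00V), C3(1μF, Q=13μC, V=13.00V)
Op 1: CLOSE 3-2: Q_total=32.00, C_total=2.00, V=16.00; Q3=16.00, Q2=16.00; dissipated=9.000
Op 2: CLOSE 1-3: Q_total=35.00, C_total=5.00, V=7.00; Q1=28.00, Q3=7.00; dissipated=50.625
Op 3: CLOSE 2-3: Q_total=23.00, C_total=2.00, V=11.50; Q2=11.50, Q3=11.50; dissipated=20.250
Op 4: CLOSE 3-1: Q_total=39.50, C_total=5.00, V=7.90; Q3=7.90, Q1=31.60; dissipated=8.100
Final charges: Q1=31.60, Q2=11.50, Q3=7.90

Answer: 7.90 μC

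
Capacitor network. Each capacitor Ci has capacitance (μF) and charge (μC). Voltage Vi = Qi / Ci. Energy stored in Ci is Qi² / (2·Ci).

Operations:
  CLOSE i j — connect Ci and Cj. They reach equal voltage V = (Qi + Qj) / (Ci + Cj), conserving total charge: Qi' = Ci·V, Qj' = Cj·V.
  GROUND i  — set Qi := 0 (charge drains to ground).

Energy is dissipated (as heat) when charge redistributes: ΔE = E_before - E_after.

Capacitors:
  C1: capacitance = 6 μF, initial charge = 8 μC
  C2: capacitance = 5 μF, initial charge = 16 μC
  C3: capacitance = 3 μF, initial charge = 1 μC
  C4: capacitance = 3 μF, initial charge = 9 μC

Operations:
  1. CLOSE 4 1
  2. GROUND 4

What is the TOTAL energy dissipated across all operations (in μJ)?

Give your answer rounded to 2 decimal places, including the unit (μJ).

Answer: 8.13 μJ

Derivation:
Initial: C1(6μF, Q=8μC, V=1.33V), C2(5μF, Q=16μC, V=3.20V), C3(3μF, Q=1μC, V=0.33V), C4(3μF, Q=9μC, V=3.00V)
Op 1: CLOSE 4-1: Q_total=17.00, C_total=9.00, V=1.89; Q4=5.67, Q1=11.33; dissipated=2.778
Op 2: GROUND 4: Q4=0; energy lost=5.352
Total dissipated: 8.130 μJ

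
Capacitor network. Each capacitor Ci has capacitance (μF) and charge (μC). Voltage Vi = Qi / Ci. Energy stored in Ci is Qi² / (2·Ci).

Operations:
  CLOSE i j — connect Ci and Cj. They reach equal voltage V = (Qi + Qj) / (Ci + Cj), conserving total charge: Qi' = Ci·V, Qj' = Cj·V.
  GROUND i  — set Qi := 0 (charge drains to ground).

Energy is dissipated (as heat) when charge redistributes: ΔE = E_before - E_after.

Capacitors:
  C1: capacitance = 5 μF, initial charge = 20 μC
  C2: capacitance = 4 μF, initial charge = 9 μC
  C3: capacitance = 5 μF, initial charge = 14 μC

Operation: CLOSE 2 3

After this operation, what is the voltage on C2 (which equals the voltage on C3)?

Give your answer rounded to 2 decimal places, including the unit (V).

Initial: C1(5μF, Q=20μC, V=4.00V), C2(4μF, Q=9μC, V=2.25V), C3(5μF, Q=14μC, V=2.80V)
Op 1: CLOSE 2-3: Q_total=23.00, C_total=9.00, V=2.56; Q2=10.22, Q3=12.78; dissipated=0.336

Answer: 2.56 V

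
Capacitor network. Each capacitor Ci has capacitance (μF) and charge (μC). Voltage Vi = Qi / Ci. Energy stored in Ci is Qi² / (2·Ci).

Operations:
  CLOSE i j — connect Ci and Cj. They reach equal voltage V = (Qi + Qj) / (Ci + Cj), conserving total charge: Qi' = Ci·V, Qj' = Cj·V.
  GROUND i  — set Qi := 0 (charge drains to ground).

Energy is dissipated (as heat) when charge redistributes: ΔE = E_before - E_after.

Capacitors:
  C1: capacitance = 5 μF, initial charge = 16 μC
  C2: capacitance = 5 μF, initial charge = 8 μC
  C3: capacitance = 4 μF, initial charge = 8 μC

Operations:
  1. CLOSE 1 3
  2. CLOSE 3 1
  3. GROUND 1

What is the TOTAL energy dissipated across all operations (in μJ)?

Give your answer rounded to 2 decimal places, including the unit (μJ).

Initial: C1(5μF, Q=16μC, V=3.20V), C2(5μF, Q=8μC, V=1.60V), C3(4μF, Q=8μC, V=2.00V)
Op 1: CLOSE 1-3: Q_total=24.00, C_total=9.00, V=2.67; Q1=13.33, Q3=10.67; dissipated=1.600
Op 2: CLOSE 3-1: Q_total=24.00, C_total=9.00, V=2.67; Q3=10.67, Q1=13.33; dissipated=0.000
Op 3: GROUND 1: Q1=0; energy lost=17.778
Total dissipated: 19.378 μJ

Answer: 19.38 μJ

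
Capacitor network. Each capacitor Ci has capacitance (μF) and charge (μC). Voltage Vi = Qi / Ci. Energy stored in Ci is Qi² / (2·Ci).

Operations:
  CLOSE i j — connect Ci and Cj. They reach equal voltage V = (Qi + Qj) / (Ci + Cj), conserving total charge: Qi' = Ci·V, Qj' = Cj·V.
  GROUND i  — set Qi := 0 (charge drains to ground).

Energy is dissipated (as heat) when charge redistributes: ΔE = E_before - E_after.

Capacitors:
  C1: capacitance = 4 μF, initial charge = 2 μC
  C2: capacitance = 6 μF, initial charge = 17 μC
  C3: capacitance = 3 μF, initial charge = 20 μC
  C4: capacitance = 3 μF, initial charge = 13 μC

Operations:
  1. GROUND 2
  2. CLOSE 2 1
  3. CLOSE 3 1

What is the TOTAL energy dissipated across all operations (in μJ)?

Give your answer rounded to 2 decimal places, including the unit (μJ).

Initial: C1(4μF, Q=2μC, V=0.50V), C2(6μF, Q=17μC, V=2.83V), C3(3μF, Q=20μC, V=6.67V), C4(3μF, Q=13μC, V=4.33V)
Op 1: GROUND 2: Q2=0; energy lost=24.083
Op 2: CLOSE 2-1: Q_total=2.00, C_total=10.00, V=0.20; Q2=1.20, Q1=0.80; dissipated=0.300
Op 3: CLOSE 3-1: Q_total=20.80, C_total=7.00, V=2.97; Q3=8.91, Q1=11.89; dissipated=35.844
Total dissipated: 60.227 μJ

Answer: 60.23 μJ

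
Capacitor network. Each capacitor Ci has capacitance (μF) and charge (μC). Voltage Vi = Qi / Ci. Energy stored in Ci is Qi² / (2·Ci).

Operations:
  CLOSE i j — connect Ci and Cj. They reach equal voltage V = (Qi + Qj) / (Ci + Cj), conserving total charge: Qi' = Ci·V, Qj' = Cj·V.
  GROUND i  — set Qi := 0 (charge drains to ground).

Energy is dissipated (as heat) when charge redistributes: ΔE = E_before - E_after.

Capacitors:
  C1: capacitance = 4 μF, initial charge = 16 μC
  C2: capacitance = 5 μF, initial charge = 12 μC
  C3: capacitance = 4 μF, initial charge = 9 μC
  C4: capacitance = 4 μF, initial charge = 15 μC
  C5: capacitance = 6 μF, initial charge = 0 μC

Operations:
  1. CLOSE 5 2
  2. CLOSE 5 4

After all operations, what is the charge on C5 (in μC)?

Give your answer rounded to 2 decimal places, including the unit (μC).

Answer: 12.93 μC

Derivation:
Initial: C1(4μF, Q=16μC, V=4.00V), C2(5μF, Q=12μC, V=2.40V), C3(4μF, Q=9μC, V=2.25V), C4(4μF, Q=15μC, V=3.75V), C5(6μF, Q=0μC, V=0.00V)
Op 1: CLOSE 5-2: Q_total=12.00, C_total=11.00, V=1.09; Q5=6.55, Q2=5.45; dissipated=7.855
Op 2: CLOSE 5-4: Q_total=21.55, C_total=10.00, V=2.15; Q5=12.93, Q4=8.62; dissipated=8.485
Final charges: Q1=16.00, Q2=5.45, Q3=9.00, Q4=8.62, Q5=12.93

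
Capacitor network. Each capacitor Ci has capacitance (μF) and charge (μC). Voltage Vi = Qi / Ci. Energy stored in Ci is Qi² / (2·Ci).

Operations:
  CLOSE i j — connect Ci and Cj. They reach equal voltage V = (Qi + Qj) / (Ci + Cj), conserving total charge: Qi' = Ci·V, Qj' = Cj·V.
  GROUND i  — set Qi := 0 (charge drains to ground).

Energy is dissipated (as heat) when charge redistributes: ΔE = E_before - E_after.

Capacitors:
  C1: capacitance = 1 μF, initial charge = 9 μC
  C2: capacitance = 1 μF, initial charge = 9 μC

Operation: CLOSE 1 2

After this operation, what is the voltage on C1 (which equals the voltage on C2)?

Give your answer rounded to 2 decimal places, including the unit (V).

Answer: 9.00 V

Derivation:
Initial: C1(1μF, Q=9μC, V=9.00V), C2(1μF, Q=9μC, V=9.00V)
Op 1: CLOSE 1-2: Q_total=18.00, C_total=2.00, V=9.00; Q1=9.00, Q2=9.00; dissipated=0.000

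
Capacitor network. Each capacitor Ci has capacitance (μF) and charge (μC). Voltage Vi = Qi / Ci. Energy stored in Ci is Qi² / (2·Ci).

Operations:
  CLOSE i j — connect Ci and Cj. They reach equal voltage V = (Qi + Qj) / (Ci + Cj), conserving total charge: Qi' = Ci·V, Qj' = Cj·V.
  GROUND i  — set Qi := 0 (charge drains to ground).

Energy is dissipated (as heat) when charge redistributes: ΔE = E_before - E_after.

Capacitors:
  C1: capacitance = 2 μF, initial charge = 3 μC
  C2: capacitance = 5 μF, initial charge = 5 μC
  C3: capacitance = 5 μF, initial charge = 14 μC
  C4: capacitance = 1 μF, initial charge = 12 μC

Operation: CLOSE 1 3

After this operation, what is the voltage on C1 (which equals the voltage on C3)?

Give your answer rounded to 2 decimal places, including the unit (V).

Initial: C1(2μF, Q=3μC, V=1.50V), C2(5μF, Q=5μC, V=1.00V), C3(5μF, Q=14μC, V=2.80V), C4(1μF, Q=12μC, V=12.00V)
Op 1: CLOSE 1-3: Q_total=17.00, C_total=7.00, V=2.43; Q1=4.86, Q3=12.14; dissipated=1.207

Answer: 2.43 V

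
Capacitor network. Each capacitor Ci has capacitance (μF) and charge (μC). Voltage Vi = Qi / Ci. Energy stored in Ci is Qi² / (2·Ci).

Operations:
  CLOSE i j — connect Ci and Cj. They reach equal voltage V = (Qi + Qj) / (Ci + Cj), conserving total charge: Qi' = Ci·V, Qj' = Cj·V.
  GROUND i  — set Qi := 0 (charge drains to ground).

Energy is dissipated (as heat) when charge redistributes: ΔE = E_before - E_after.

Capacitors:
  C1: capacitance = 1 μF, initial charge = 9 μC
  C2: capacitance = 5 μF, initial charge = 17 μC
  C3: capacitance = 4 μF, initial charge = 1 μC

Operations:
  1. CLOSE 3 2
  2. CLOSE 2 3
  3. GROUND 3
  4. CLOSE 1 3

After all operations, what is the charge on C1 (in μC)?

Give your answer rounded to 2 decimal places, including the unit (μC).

Answer: 1.80 μC

Derivation:
Initial: C1(1μF, Q=9μC, V=9.00V), C2(5μF, Q=17μC, V=3.40V), C3(4μF, Q=1μC, V=0.25V)
Op 1: CLOSE 3-2: Q_total=18.00, C_total=9.00, V=2.00; Q3=8.00, Q2=10.00; dissipated=11.025
Op 2: CLOSE 2-3: Q_total=18.00, C_total=9.00, V=2.00; Q2=10.00, Q3=8.00; dissipated=0.000
Op 3: GROUND 3: Q3=0; energy lost=8.000
Op 4: CLOSE 1-3: Q_total=9.00, C_total=5.00, V=1.80; Q1=1.80, Q3=7.20; dissipated=32.400
Final charges: Q1=1.80, Q2=10.00, Q3=7.20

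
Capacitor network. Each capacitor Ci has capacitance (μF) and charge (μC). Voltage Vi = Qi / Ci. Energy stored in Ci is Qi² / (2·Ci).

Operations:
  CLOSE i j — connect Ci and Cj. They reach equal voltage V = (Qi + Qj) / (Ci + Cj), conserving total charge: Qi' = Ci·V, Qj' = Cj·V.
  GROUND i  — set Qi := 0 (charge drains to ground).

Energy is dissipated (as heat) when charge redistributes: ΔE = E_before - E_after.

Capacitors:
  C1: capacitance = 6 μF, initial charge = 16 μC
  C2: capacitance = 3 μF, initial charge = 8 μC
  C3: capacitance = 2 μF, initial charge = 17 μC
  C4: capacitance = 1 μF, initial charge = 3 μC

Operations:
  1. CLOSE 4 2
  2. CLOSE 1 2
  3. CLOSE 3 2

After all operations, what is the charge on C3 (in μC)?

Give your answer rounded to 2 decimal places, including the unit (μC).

Initial: C1(6μF, Q=16μC, V=2.67V), C2(3μF, Q=8μC, V=2.67V), C3(2μF, Q=17μC, V=8.50V), C4(1μF, Q=3μC, V=3.00V)
Op 1: CLOSE 4-2: Q_total=11.00, C_total=4.00, V=2.75; Q4=2.75, Q2=8.25; dissipated=0.042
Op 2: CLOSE 1-2: Q_total=24.25, C_total=9.00, V=2.69; Q1=16.17, Q2=8.08; dissipated=0.007
Op 3: CLOSE 3-2: Q_total=25.08, C_total=5.00, V=5.02; Q3=10.03, Q2=15.05; dissipated=20.223
Final charges: Q1=16.17, Q2=15.05, Q3=10.03, Q4=2.75

Answer: 10.03 μC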